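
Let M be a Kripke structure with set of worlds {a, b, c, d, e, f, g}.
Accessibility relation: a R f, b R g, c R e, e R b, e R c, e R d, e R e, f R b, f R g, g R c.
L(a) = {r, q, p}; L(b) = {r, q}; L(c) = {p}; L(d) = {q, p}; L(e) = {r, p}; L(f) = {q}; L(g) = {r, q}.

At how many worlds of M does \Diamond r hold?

4

Let φ = \Diamond r. Evaluate φ at each world:
  a (successors {f}): φ is false.
  b (successors {g}): φ is true.
  c (successors {e}): φ is true.
  d (successors ∅): φ is false.
  e (successors {b, c, d, e}): φ is true.
  f (successors {b, g}): φ is true.
  g (successors {c}): φ is false.
For instance, at f:
  At f: \Diamond r requires r at some successor in {b, g}.
    r holds at b, so \Diamond r is true at f.
Satisfying worlds: {b, c, e, f}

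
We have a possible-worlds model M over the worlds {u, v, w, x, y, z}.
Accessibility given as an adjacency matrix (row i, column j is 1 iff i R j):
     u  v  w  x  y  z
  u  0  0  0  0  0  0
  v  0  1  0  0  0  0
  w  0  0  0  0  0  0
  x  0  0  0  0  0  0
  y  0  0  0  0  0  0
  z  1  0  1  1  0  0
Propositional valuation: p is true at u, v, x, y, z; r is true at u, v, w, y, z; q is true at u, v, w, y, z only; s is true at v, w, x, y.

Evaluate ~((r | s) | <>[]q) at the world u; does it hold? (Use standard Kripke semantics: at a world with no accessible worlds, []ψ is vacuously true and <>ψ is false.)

No

Recall that []ψ holds at a world iff ψ holds at every accessible world, and <>ψ holds iff ψ holds at some accessible world.
At u: (r | s) | <>[]q is true, so ~((r | s) | <>[]q) is false.
  At u: r | s is true, <>[]q is false, so (r | s) | <>[]q is true.
    At u: no accessible worlds, so <>[]q is false.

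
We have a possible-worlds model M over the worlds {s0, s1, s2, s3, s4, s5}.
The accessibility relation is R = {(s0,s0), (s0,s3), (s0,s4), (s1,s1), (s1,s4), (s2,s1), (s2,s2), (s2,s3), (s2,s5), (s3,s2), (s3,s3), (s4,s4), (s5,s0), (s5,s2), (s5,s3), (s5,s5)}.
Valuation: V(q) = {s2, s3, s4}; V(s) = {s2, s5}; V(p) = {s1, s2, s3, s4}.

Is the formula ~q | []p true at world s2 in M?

No

At s2: ~q is false, []p is false, so ~q | []p is false.
  At s2: []p requires p at every successor {s1, s2, s3, s5}.
    p fails at s5, so []p is false at s2.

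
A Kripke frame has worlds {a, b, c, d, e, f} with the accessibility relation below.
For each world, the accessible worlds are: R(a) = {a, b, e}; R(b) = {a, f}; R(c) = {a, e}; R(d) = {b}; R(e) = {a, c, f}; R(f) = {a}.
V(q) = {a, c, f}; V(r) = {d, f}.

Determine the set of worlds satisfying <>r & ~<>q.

none

Let φ = <>r & ~<>q. Evaluate φ at each world:
  a (successors {a, b, e}): φ is false.
  b (successors {a, f}): φ is false.
  c (successors {a, e}): φ is false.
  d (successors {b}): φ is false.
  e (successors {a, c, f}): φ is false.
  f (successors {a}): φ is false.
For instance, at a:
  At a: <>r is false, ~<>q is false, so <>r & ~<>q is false.
    At a: <>r requires r at some successor in {a, b, e}.
      At a: r is false.
      At b: r is false.
      At e: r is false.
    So <>r is false at a.
    At a: <>q is true, so ~<>q is false.
      At a: <>q requires q at some successor in {a, b, e}.
        q holds at a, so <>q is true at a.
Satisfying worlds: none.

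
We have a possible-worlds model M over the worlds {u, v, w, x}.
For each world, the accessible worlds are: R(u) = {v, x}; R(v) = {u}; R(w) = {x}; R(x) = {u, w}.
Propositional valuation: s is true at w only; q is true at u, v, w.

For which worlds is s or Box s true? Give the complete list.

Let φ = s or Box s. Evaluate φ at each world:
  u (successors {v, x}): φ is false.
  v (successors {u}): φ is false.
  w (successors {x}): φ is true.
  x (successors {u, w}): φ is false.
For instance, at w:
  At w: s is true, Box s is false, so s or Box s is true.
    At w: Box s requires s at every successor {x}.
      s fails at x, so Box s is false at w.
Satisfying worlds: {w}

w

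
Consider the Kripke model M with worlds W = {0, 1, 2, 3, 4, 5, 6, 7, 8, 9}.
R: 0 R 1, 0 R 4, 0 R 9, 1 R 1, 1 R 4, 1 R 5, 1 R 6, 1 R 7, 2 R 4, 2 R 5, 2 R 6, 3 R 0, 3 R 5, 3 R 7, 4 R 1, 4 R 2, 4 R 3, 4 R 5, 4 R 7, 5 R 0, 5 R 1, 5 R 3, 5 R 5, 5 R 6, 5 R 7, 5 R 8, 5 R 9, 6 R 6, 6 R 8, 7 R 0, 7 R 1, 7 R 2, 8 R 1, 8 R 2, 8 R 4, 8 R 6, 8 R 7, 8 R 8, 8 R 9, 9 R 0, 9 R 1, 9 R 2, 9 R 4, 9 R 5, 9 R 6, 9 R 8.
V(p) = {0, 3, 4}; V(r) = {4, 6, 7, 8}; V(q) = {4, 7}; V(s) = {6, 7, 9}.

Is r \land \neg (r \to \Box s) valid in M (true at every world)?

No

Let φ = r \land \neg (r \to \Box s). Evaluate φ at each world:
  0 (successors {1, 4, 9}): φ is false.
  1 (successors {1, 4, 5, 6, 7}): φ is false.
  2 (successors {4, 5, 6}): φ is false.
  3 (successors {0, 5, 7}): φ is false.
  4 (successors {1, 2, 3, 5, 7}): φ is true.
  5 (successors {0, 1, 3, 5, 6, 7, 8, 9}): φ is false.
  6 (successors {6, 8}): φ is true.
  7 (successors {0, 1, 2}): φ is true.
  8 (successors {1, 2, 4, 6, 7, 8, 9}): φ is true.
  9 (successors {0, 1, 2, 4, 5, 6, 8}): φ is false.
Detail at 0 (counterexample):
  At 0: r is false, \neg (r \to \Box s) is false, so r \land \neg (r \to \Box s) is false.
    At 0: r \to \Box s is true, so \neg (r \to \Box s) is false.
      At 0: r is false, \Box s is false, so r \to \Box s is true.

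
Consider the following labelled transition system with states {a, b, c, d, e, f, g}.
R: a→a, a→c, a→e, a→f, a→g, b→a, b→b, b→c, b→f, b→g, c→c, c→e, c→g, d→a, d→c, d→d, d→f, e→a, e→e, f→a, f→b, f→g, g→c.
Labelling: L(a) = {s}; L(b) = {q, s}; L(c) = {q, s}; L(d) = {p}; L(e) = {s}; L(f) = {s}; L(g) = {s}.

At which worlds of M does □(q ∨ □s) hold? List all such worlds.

Let φ = □(q ∨ □s). Evaluate φ at each world:
  a (successors {a, c, e, f, g}): φ is true.
  b (successors {a, b, c, f, g}): φ is true.
  c (successors {c, e, g}): φ is true.
  d (successors {a, c, d, f}): φ is false.
  e (successors {a, e}): φ is true.
  f (successors {a, b, g}): φ is true.
  g (successors {c}): φ is true.
For instance, at c:
  At c: □(q ∨ □s) requires q ∨ □s at every successor {c, e, g}.
      At c: q is true, □s is true, so q ∨ □s is true.
      At e: q is false, □s is true, so q ∨ □s is true.
      At g: q is false, □s is true, so q ∨ □s is true.
  So □(q ∨ □s) is true at c.
Satisfying worlds: {a, b, c, e, f, g}

a, b, c, e, f, g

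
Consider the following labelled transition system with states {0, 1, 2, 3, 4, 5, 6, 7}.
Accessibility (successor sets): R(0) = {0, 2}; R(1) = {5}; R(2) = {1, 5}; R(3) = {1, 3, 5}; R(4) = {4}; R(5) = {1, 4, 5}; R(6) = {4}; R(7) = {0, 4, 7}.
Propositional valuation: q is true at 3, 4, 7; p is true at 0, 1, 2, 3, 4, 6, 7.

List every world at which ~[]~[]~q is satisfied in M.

0, 2, 3, 5, 7

Let φ = ~[]~[]~q. Evaluate φ at each world:
  0 (successors {0, 2}): φ is true.
  1 (successors {5}): φ is false.
  2 (successors {1, 5}): φ is true.
  3 (successors {1, 3, 5}): φ is true.
  4 (successors {4}): φ is false.
  5 (successors {1, 4, 5}): φ is true.
  6 (successors {4}): φ is false.
  7 (successors {0, 4, 7}): φ is true.
For instance, at 5:
  At 5: []~[]~q is false, so ~[]~[]~q is true.
    At 5: []~[]~q requires ~[]~q at every successor {1, 4, 5}.
      ~[]~q fails at 1, so []~[]~q is false at 5.
Satisfying worlds: {0, 2, 3, 5, 7}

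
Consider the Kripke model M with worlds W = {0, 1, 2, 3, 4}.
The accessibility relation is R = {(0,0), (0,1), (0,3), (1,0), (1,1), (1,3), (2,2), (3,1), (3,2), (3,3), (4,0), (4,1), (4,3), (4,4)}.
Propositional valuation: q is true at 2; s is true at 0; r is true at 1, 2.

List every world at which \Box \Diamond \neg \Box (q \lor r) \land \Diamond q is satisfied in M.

Let φ = \Box \Diamond \neg \Box (q \lor r) \land \Diamond q. Evaluate φ at each world:
  0 (successors {0, 1, 3}): φ is false.
  1 (successors {0, 1, 3}): φ is false.
  2 (successors {2}): φ is false.
  3 (successors {1, 2, 3}): φ is false.
  4 (successors {0, 1, 3, 4}): φ is false.
For instance, at 4:
  At 4: \Box \Diamond \neg \Box (q \lor r) is true, \Diamond q is false, so \Box \Diamond \neg \Box (q \lor r) \land \Diamond q is false.
    At 4: \Box \Diamond \neg \Box (q \lor r) requires \Diamond \neg \Box (q \lor r) at every successor {0, 1, 3, 4}.
      At 0: \Diamond \neg \Box (q \lor r) is true.
      At 1: \Diamond \neg \Box (q \lor r) is true.
      At 3: \Diamond \neg \Box (q \lor r) is true.
      At 4: \Diamond \neg \Box (q \lor r) is true.
    So \Box \Diamond \neg \Box (q \lor r) is true at 4.
    At 4: \Diamond q requires q at some successor in {0, 1, 3, 4}.
      At 0: q is false.
      At 1: q is false.
      At 3: q is false.
      At 4: q is false.
    So \Diamond q is false at 4.
Satisfying worlds: none.

none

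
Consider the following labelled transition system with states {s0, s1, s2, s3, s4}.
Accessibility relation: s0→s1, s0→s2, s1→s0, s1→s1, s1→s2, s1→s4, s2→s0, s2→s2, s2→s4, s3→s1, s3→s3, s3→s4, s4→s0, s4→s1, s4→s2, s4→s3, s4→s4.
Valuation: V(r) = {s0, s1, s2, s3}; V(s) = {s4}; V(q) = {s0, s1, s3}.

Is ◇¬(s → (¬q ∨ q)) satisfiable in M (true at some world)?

Recall that ◇ψ holds at a world iff ψ holds at some accessible world.
Let φ = ◇¬(s → (¬q ∨ q)). Evaluate φ at each world:
  s0 (successors {s1, s2}): φ is false.
  s1 (successors {s0, s1, s2, s4}): φ is false.
  s2 (successors {s0, s2, s4}): φ is false.
  s3 (successors {s1, s3, s4}): φ is false.
  s4 (successors {s0, s1, s2, s3, s4}): φ is false.
For instance, at s4:
  At s4: ◇¬(s → (¬q ∨ q)) requires ¬(s → (¬q ∨ q)) at some successor in {s0, s1, s2, s3, s4}.
    At s0: ¬(s → (¬q ∨ q)) is false.
    At s1: ¬(s → (¬q ∨ q)) is false.
    At s2: ¬(s → (¬q ∨ q)) is false.
    At s3: ¬(s → (¬q ∨ q)) is false.
    At s4: ¬(s → (¬q ∨ q)) is false.
  So ◇¬(s → (¬q ∨ q)) is false at s4.

No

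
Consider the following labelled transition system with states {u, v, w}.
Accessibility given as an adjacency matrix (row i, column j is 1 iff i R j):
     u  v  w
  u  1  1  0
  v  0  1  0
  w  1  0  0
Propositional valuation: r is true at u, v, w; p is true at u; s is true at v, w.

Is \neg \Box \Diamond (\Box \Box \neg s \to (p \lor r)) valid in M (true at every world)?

No

Let φ = \neg \Box \Diamond (\Box \Box \neg s \to (p \lor r)). Evaluate φ at each world:
  u (successors {u, v}): φ is false.
  v (successors {v}): φ is false.
  w (successors {u}): φ is false.
Detail at u (counterexample):
  At u: \Box \Diamond (\Box \Box \neg s \to (p \lor r)) is true, so \neg \Box \Diamond (\Box \Box \neg s \to (p \lor r)) is false.
    At u: \Box \Diamond (\Box \Box \neg s \to (p \lor r)) requires \Diamond (\Box \Box \neg s \to (p \lor r)) at every successor {u, v}.
      At u: \Diamond (\Box \Box \neg s \to (p \lor r)) is true.
      At v: \Diamond (\Box \Box \neg s \to (p \lor r)) is true.
    So \Box \Diamond (\Box \Box \neg s \to (p \lor r)) is true at u.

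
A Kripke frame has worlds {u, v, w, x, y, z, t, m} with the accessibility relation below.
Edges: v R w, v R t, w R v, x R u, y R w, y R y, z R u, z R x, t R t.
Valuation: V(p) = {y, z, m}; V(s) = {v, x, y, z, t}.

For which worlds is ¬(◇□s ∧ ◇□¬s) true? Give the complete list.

u, v, w, y, t, m

Let φ = ¬(◇□s ∧ ◇□¬s). Evaluate φ at each world:
  u (successors ∅): φ is true.
  v (successors {w, t}): φ is true.
  w (successors {v}): φ is true.
  x (successors {u}): φ is false.
  y (successors {w, y}): φ is true.
  z (successors {u, x}): φ is false.
  t (successors {t}): φ is true.
  m (successors ∅): φ is true.
For instance, at w:
  At w: ◇□s ∧ ◇□¬s is false, so ¬(◇□s ∧ ◇□¬s) is true.
    At w: ◇□s is false, ◇□¬s is false, so ◇□s ∧ ◇□¬s is false.
      At w: ◇□s requires □s at some successor in {v}.
        At v: □s is false.
      So ◇□s is false at w.
      At w: ◇□¬s requires □¬s at some successor in {v}.
        At v: □¬s is false.
      So ◇□¬s is false at w.
Satisfying worlds: {u, v, w, y, t, m}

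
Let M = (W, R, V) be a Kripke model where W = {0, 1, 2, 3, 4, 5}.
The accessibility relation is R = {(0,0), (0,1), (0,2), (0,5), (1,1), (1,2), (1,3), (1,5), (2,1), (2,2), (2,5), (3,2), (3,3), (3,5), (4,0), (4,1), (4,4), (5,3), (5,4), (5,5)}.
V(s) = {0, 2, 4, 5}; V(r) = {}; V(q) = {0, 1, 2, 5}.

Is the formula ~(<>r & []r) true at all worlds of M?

Yes

Recall that []ψ holds at a world iff ψ holds at every accessible world, and <>ψ holds iff ψ holds at some accessible world.
Let φ = ~(<>r & []r). Evaluate φ at each world:
  0 (successors {0, 1, 2, 5}): φ is true.
  1 (successors {1, 2, 3, 5}): φ is true.
  2 (successors {1, 2, 5}): φ is true.
  3 (successors {2, 3, 5}): φ is true.
  4 (successors {0, 1, 4}): φ is true.
  5 (successors {3, 4, 5}): φ is true.
For instance, at 0:
  At 0: <>r & []r is false, so ~(<>r & []r) is true.
    At 0: <>r is false, []r is false, so <>r & []r is false.
      At 0: <>r requires r at some successor in {0, 1, 2, 5}.
        At 0: r is false.
        At 1: r is false.
        At 2: r is false.
        At 5: r is false.
      So <>r is false at 0.
      At 0: []r requires r at every successor {0, 1, 2, 5}.
        r fails at 0, so []r is false at 0.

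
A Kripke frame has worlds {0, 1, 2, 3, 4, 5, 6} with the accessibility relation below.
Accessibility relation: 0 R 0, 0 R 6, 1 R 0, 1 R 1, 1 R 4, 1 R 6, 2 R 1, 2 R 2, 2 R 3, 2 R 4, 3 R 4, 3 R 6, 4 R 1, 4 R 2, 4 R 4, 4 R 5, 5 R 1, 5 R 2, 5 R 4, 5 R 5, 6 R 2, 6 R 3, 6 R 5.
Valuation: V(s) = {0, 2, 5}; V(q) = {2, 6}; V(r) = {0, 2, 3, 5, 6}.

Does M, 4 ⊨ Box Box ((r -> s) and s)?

No

At 4: Box Box ((r -> s) and s) requires Box ((r -> s) and s) at every successor {1, 2, 4, 5}.
  Box ((r -> s) and s) fails at 1, so Box Box ((r -> s) and s) is false at 4.
    At 1: Box ((r -> s) and s) requires (r -> s) and s at every successor {0, 1, 4, 6}.
      (r -> s) and s fails at 1, so Box ((r -> s) and s) is false at 1.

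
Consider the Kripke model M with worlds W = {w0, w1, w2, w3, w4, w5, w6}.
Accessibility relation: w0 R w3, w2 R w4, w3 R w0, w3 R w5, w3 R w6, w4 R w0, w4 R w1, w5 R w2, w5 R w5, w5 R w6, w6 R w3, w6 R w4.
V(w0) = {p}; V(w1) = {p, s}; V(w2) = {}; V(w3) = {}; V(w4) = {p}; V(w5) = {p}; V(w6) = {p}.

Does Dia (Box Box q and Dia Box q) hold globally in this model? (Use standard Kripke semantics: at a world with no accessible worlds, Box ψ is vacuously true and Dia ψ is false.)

No

Let φ = Dia (Box Box q and Dia Box q). Evaluate φ at each world:
  w0 (successors {w3}): φ is false.
  w1 (successors ∅): φ is false.
  w2 (successors {w4}): φ is false.
  w3 (successors {w0, w5, w6}): φ is false.
  w4 (successors {w0, w1}): φ is false.
  w5 (successors {w2, w5, w6}): φ is false.
  w6 (successors {w3, w4}): φ is false.
Detail at w0 (counterexample):
  At w0: Dia (Box Box q and Dia Box q) requires Box Box q and Dia Box q at some successor in {w3}.
    At w3: Box Box q and Dia Box q is false.
  So Dia (Box Box q and Dia Box q) is false at w0.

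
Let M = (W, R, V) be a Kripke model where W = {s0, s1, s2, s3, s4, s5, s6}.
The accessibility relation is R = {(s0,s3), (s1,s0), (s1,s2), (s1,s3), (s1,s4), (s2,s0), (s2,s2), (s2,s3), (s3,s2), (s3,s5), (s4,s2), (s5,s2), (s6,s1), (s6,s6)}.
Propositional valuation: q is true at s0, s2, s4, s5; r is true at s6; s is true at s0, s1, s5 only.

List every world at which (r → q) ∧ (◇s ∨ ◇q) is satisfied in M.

Let φ = (r → q) ∧ (◇s ∨ ◇q). Evaluate φ at each world:
  s0 (successors {s3}): φ is false.
  s1 (successors {s0, s2, s3, s4}): φ is true.
  s2 (successors {s0, s2, s3}): φ is true.
  s3 (successors {s2, s5}): φ is true.
  s4 (successors {s2}): φ is true.
  s5 (successors {s2}): φ is true.
  s6 (successors {s1, s6}): φ is false.
For instance, at s1:
  At s1: r → q is true, ◇s ∨ ◇q is true, so (r → q) ∧ (◇s ∨ ◇q) is true.
    At s1: ◇s is true, ◇q is true, so ◇s ∨ ◇q is true.
      At s1: ◇s requires s at some successor in {s0, s2, s3, s4}.
        s holds at s0, so ◇s is true at s1.
      At s1: ◇q requires q at some successor in {s0, s2, s3, s4}.
        q holds at s0, so ◇q is true at s1.
Satisfying worlds: {s1, s2, s3, s4, s5}

s1, s2, s3, s4, s5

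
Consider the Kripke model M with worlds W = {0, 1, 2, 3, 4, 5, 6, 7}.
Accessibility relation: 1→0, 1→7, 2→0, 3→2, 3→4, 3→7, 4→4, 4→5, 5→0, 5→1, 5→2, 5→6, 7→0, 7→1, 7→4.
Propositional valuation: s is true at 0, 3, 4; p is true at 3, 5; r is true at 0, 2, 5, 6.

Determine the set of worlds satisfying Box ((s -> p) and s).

0, 6

Let φ = Box ((s -> p) and s). Evaluate φ at each world:
  0 (successors ∅): φ is true.
  1 (successors {0, 7}): φ is false.
  2 (successors {0}): φ is false.
  3 (successors {2, 4, 7}): φ is false.
  4 (successors {4, 5}): φ is false.
  5 (successors {0, 1, 2, 6}): φ is false.
  6 (successors ∅): φ is true.
  7 (successors {0, 1, 4}): φ is false.
For instance, at 2:
  At 2: Box ((s -> p) and s) requires (s -> p) and s at every successor {0}.
    (s -> p) and s fails at 0, so Box ((s -> p) and s) is false at 2.
Satisfying worlds: {0, 6}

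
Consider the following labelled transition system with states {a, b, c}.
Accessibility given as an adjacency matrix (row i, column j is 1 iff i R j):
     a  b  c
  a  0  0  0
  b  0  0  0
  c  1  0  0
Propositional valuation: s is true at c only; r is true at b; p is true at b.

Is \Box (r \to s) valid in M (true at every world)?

Yes

Recall that \Box ψ holds at a world iff ψ holds at every accessible world, and \Diamond ψ holds iff ψ holds at some accessible world.
Let φ = \Box (r \to s). Evaluate φ at each world:
  a (successors ∅): φ is true.
  b (successors ∅): φ is true.
  c (successors {a}): φ is true.
For instance, at c:
  At c: \Box (r \to s) requires r \to s at every successor {a}.
    At a: r \to s is true.
  So \Box (r \to s) is true at c.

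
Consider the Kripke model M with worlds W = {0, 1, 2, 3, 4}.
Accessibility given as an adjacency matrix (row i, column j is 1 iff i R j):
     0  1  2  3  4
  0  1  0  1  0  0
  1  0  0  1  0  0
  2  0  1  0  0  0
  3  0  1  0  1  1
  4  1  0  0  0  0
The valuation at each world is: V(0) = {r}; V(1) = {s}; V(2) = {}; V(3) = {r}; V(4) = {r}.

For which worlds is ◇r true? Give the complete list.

Let φ = ◇r. Evaluate φ at each world:
  0 (successors {0, 2}): φ is true.
  1 (successors {2}): φ is false.
  2 (successors {1}): φ is false.
  3 (successors {1, 3, 4}): φ is true.
  4 (successors {0}): φ is true.
For instance, at 0:
  At 0: ◇r requires r at some successor in {0, 2}.
    r holds at 0, so ◇r is true at 0.
Satisfying worlds: {0, 3, 4}

0, 3, 4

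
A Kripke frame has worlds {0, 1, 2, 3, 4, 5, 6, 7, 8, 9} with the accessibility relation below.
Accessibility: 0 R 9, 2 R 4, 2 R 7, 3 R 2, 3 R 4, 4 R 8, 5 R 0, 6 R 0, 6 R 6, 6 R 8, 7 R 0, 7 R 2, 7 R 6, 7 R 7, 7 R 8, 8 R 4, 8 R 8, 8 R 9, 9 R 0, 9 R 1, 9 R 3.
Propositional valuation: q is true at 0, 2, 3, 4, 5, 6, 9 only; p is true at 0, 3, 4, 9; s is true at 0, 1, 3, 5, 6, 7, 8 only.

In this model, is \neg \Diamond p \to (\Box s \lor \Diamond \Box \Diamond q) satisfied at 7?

Yes

At 7: \neg \Diamond p is false, \Box s \lor \Diamond \Box \Diamond q is true, so \neg \Diamond p \to (\Box s \lor \Diamond \Box \Diamond q) is true.
  At 7: \Diamond p is true, so \neg \Diamond p is false.
    At 7: \Diamond p requires p at some successor in {0, 2, 6, 7, 8}.
      p holds at 0, so \Diamond p is true at 7.
  At 7: \Box s is false, \Diamond \Box \Diamond q is true, so \Box s \lor \Diamond \Box \Diamond q is true.
    At 7: \Box s requires s at every successor {0, 2, 6, 7, 8}.
      s fails at 2, so \Box s is false at 7.
    At 7: \Diamond \Box \Diamond q requires \Box \Diamond q at some successor in {0, 2, 6, 7, 8}.
      \Box \Diamond q holds at 0, so \Diamond \Box \Diamond q is true at 7.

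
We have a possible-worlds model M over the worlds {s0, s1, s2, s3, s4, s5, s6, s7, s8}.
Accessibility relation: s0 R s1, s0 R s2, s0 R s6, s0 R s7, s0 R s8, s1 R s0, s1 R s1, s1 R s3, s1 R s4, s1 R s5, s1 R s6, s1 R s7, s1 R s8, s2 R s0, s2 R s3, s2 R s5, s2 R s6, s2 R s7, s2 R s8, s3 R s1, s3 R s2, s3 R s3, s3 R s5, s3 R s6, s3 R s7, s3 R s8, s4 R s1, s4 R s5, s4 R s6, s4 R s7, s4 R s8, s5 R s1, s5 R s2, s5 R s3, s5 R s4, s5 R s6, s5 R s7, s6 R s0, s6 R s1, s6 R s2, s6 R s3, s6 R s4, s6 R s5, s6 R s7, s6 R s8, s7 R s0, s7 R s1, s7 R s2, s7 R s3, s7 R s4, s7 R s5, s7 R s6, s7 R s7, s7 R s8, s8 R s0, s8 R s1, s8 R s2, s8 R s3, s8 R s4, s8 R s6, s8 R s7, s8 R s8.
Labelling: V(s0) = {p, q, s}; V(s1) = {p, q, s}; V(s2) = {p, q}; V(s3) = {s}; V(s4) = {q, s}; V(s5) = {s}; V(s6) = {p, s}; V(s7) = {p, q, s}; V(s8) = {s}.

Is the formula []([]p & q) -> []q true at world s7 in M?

Yes

At s7: []([]p & q) is false, []q is false, so []([]p & q) -> []q is true.
  At s7: []([]p & q) requires []p & q at every successor {s0, s1, s2, s3, s4, s5, s6, s7, s8}.
    []p & q fails at s0, so []([]p & q) is false at s7.
      At s0: []p is false, q is true, so []p & q is false.
  At s7: []q requires q at every successor {s0, s1, s2, s3, s4, s5, s6, s7, s8}.
    q fails at s3, so []q is false at s7.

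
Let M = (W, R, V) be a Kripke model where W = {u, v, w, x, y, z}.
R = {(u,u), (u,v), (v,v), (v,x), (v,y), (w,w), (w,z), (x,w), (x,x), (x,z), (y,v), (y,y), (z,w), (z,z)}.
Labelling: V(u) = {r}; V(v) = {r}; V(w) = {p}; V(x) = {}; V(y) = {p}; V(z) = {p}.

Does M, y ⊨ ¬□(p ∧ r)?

Yes

At y: □(p ∧ r) is false, so ¬□(p ∧ r) is true.
  At y: □(p ∧ r) requires p ∧ r at every successor {v, y}.
    p ∧ r fails at v, so □(p ∧ r) is false at y.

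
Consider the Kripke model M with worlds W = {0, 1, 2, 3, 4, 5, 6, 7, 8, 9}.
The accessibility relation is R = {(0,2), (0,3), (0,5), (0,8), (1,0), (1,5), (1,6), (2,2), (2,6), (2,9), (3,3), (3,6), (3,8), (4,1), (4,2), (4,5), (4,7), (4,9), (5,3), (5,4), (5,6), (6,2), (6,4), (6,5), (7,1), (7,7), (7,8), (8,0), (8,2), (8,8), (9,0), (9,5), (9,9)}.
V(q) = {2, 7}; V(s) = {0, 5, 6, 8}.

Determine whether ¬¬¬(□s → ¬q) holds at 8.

No

Recall that □ψ holds at a world iff ψ holds at every accessible world, and ◇ψ holds iff ψ holds at some accessible world.
At 8: ¬¬(□s → ¬q) is true, so ¬¬¬(□s → ¬q) is false.
  At 8: ¬(□s → ¬q) is false, so ¬¬(□s → ¬q) is true.
    At 8: □s → ¬q is true, so ¬(□s → ¬q) is false.
      At 8: □s is false, ¬q is true, so □s → ¬q is true.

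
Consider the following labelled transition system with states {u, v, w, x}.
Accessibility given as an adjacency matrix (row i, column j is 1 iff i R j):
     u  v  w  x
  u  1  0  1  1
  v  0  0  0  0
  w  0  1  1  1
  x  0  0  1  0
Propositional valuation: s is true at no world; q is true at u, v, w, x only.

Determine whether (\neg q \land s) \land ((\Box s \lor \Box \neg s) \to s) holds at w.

Recall that \Box ψ holds at a world iff ψ holds at every accessible world, and \Diamond ψ holds iff ψ holds at some accessible world.
At w: \neg q \land s is false, (\Box s \lor \Box \neg s) \to s is false, so (\neg q \land s) \land ((\Box s \lor \Box \neg s) \to s) is false.
  At w: \Box s \lor \Box \neg s is true, s is false, so (\Box s \lor \Box \neg s) \to s is false.
    At w: \Box s is false, \Box \neg s is true, so \Box s \lor \Box \neg s is true.
      At w: \Box s requires s at every successor {v, w, x}.
        s fails at v, so \Box s is false at w.
      At w: \Box \neg s requires \neg s at every successor {v, w, x}.
        At v: \neg s is true.
        At w: \neg s is true.
        At x: \neg s is true.
      So \Box \neg s is true at w.

No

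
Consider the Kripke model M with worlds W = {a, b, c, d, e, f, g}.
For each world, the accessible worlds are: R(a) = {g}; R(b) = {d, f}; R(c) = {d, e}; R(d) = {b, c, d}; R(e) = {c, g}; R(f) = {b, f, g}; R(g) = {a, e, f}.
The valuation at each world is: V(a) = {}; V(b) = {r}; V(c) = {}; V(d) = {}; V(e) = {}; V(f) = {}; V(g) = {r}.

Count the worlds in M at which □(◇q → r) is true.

Let φ = □(◇q → r). Evaluate φ at each world:
  a (successors {g}): φ is true.
  b (successors {d, f}): φ is true.
  c (successors {d, e}): φ is true.
  d (successors {b, c, d}): φ is true.
  e (successors {c, g}): φ is true.
  f (successors {b, f, g}): φ is true.
  g (successors {a, e, f}): φ is true.
For instance, at f:
  At f: □(◇q → r) requires ◇q → r at every successor {b, f, g}.
      At b: ◇q is false, r is true, so ◇q → r is true.
      At f: ◇q is false, r is false, so ◇q → r is true.
      At g: ◇q is false, r is true, so ◇q → r is true.
  So □(◇q → r) is true at f.
Satisfying worlds: {a, b, c, d, e, f, g}

7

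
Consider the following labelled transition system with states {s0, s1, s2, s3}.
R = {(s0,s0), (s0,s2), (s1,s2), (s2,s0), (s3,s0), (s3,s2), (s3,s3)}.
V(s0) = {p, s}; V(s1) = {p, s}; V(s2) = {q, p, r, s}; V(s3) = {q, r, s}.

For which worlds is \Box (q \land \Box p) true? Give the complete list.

s1

Let φ = \Box (q \land \Box p). Evaluate φ at each world:
  s0 (successors {s0, s2}): φ is false.
  s1 (successors {s2}): φ is true.
  s2 (successors {s0}): φ is false.
  s3 (successors {s0, s2, s3}): φ is false.
For instance, at s2:
  At s2: \Box (q \land \Box p) requires q \land \Box p at every successor {s0}.
    q \land \Box p fails at s0, so \Box (q \land \Box p) is false at s2.
      At s0: q is false, \Box p is true, so q \land \Box p is false.
Satisfying worlds: {s1}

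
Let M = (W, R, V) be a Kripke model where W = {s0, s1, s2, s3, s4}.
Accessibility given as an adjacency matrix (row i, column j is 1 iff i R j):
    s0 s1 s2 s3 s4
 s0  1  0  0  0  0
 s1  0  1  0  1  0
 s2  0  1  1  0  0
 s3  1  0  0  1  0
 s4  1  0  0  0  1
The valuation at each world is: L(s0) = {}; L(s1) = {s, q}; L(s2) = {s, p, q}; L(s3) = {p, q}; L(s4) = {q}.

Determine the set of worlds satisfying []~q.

s0

Let φ = []~q. Evaluate φ at each world:
  s0 (successors {s0}): φ is true.
  s1 (successors {s1, s3}): φ is false.
  s2 (successors {s1, s2}): φ is false.
  s3 (successors {s0, s3}): φ is false.
  s4 (successors {s0, s4}): φ is false.
For instance, at s2:
  At s2: []~q requires ~q at every successor {s1, s2}.
    ~q fails at s1, so []~q is false at s2.
Satisfying worlds: {s0}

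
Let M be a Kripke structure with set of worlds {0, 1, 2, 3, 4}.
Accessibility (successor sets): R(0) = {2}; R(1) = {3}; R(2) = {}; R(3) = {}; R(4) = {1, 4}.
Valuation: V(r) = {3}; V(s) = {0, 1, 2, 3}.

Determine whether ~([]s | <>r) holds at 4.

At 4: []s | <>r is false, so ~([]s | <>r) is true.
  At 4: []s is false, <>r is false, so []s | <>r is false.
    At 4: []s requires s at every successor {1, 4}.
      s fails at 4, so []s is false at 4.
    At 4: <>r requires r at some successor in {1, 4}.
      At 1: r is false.
      At 4: r is false.
    So <>r is false at 4.

Yes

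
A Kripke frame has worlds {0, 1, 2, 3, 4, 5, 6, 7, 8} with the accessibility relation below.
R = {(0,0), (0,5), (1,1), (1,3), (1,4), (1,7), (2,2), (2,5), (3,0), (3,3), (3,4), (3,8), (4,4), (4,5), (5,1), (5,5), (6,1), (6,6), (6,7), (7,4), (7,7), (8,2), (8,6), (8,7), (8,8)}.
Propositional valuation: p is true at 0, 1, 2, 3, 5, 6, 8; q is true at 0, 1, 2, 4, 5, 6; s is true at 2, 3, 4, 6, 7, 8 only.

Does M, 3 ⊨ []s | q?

No

At 3: []s is false, q is false, so []s | q is false.
  At 3: []s requires s at every successor {0, 3, 4, 8}.
    s fails at 0, so []s is false at 3.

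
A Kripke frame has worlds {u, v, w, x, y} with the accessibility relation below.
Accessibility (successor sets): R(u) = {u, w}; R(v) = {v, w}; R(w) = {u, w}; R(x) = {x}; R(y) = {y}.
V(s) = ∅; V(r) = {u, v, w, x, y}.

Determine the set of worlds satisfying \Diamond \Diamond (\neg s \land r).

Let φ = \Diamond \Diamond (\neg s \land r). Evaluate φ at each world:
  u (successors {u, w}): φ is true.
  v (successors {v, w}): φ is true.
  w (successors {u, w}): φ is true.
  x (successors {x}): φ is true.
  y (successors {y}): φ is true.
For instance, at y:
  At y: \Diamond \Diamond (\neg s \land r) requires \Diamond (\neg s \land r) at some successor in {y}.
    \Diamond (\neg s \land r) holds at y, so \Diamond \Diamond (\neg s \land r) is true at y.
      At y: \Diamond (\neg s \land r) requires \neg s \land r at some successor in {y}.
        \neg s \land r holds at y, so \Diamond (\neg s \land r) is true at y.
Satisfying worlds: {u, v, w, x, y}

u, v, w, x, y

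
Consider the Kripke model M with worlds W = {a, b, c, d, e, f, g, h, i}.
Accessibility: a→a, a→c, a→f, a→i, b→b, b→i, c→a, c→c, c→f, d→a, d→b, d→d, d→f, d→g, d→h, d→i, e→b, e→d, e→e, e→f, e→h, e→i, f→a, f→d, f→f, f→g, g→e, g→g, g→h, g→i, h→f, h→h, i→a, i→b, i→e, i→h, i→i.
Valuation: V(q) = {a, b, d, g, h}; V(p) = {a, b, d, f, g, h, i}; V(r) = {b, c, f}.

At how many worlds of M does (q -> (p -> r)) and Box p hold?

Let φ = (q -> (p -> r)) and Box p. Evaluate φ at each world:
  a (successors {a, c, f, i}): φ is false.
  b (successors {b, i}): φ is true.
  c (successors {a, c, f}): φ is false.
  d (successors {a, b, d, f, g, h, i}): φ is false.
  e (successors {b, d, e, f, h, i}): φ is false.
  f (successors {a, d, f, g}): φ is true.
  g (successors {e, g, h, i}): φ is false.
  h (successors {f, h}): φ is false.
  i (successors {a, b, e, h, i}): φ is false.
For instance, at i:
  At i: q -> (p -> r) is true, Box p is false, so (q -> (p -> r)) and Box p is false.
    At i: Box p requires p at every successor {a, b, e, h, i}.
      p fails at e, so Box p is false at i.
Satisfying worlds: {b, f}

2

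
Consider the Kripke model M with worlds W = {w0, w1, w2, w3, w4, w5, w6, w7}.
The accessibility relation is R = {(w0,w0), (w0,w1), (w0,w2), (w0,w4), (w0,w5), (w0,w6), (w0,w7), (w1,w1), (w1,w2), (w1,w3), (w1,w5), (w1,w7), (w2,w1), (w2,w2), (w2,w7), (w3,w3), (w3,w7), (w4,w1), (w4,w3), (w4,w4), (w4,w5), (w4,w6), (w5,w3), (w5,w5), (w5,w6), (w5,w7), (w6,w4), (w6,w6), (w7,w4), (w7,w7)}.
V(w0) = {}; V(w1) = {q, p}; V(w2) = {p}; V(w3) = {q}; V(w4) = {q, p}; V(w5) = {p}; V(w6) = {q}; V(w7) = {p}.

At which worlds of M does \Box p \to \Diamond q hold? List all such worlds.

w0, w1, w2, w3, w4, w5, w6, w7

Let φ = \Box p \to \Diamond q. Evaluate φ at each world:
  w0 (successors {w0, w1, w2, w4, w5, w6, w7}): φ is true.
  w1 (successors {w1, w2, w3, w5, w7}): φ is true.
  w2 (successors {w1, w2, w7}): φ is true.
  w3 (successors {w3, w7}): φ is true.
  w4 (successors {w1, w3, w4, w5, w6}): φ is true.
  w5 (successors {w3, w5, w6, w7}): φ is true.
  w6 (successors {w4, w6}): φ is true.
  w7 (successors {w4, w7}): φ is true.
For instance, at w3:
  At w3: \Box p is false, \Diamond q is true, so \Box p \to \Diamond q is true.
    At w3: \Box p requires p at every successor {w3, w7}.
      p fails at w3, so \Box p is false at w3.
    At w3: \Diamond q requires q at some successor in {w3, w7}.
      q holds at w3, so \Diamond q is true at w3.
Satisfying worlds: {w0, w1, w2, w3, w4, w5, w6, w7}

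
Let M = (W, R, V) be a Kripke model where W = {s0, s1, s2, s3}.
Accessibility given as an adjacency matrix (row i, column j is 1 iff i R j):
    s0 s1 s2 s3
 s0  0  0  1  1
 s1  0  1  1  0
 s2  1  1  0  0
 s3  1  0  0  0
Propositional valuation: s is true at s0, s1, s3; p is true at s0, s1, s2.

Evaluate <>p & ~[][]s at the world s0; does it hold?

No

At s0: <>p is true, ~[][]s is false, so <>p & ~[][]s is false.
  At s0: <>p requires p at some successor in {s2, s3}.
    p holds at s2, so <>p is true at s0.
  At s0: [][]s is true, so ~[][]s is false.
    At s0: [][]s requires []s at every successor {s2, s3}.
      At s2: []s is true.
      At s3: []s is true.
    So [][]s is true at s0.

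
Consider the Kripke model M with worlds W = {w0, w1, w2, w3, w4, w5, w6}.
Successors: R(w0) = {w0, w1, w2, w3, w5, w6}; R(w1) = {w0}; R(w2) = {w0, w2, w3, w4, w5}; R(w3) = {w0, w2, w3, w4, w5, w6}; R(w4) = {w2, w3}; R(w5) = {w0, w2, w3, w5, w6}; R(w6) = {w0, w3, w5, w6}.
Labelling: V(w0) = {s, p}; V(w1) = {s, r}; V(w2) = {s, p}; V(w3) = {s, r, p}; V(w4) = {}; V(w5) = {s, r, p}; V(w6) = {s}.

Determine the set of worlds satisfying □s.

w0, w1, w4, w5, w6

Recall that □ψ holds at a world iff ψ holds at every accessible world, and ◇ψ holds iff ψ holds at some accessible world.
Let φ = □s. Evaluate φ at each world:
  w0 (successors {w0, w1, w2, w3, w5, w6}): φ is true.
  w1 (successors {w0}): φ is true.
  w2 (successors {w0, w2, w3, w4, w5}): φ is false.
  w3 (successors {w0, w2, w3, w4, w5, w6}): φ is false.
  w4 (successors {w2, w3}): φ is true.
  w5 (successors {w0, w2, w3, w5, w6}): φ is true.
  w6 (successors {w0, w3, w5, w6}): φ is true.
For instance, at w2:
  At w2: □s requires s at every successor {w0, w2, w3, w4, w5}.
    s fails at w4, so □s is false at w2.
Satisfying worlds: {w0, w1, w4, w5, w6}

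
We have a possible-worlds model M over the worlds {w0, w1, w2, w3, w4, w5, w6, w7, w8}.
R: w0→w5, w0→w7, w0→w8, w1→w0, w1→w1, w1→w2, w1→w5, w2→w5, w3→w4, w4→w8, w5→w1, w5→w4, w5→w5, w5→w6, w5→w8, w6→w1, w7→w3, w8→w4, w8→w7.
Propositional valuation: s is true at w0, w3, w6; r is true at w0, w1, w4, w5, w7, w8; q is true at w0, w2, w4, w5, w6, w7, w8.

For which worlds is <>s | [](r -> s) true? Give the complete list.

w1, w5, w7

Let φ = <>s | [](r -> s). Evaluate φ at each world:
  w0 (successors {w5, w7, w8}): φ is false.
  w1 (successors {w0, w1, w2, w5}): φ is true.
  w2 (successors {w5}): φ is false.
  w3 (successors {w4}): φ is false.
  w4 (successors {w8}): φ is false.
  w5 (successors {w1, w4, w5, w6, w8}): φ is true.
  w6 (successors {w1}): φ is false.
  w7 (successors {w3}): φ is true.
  w8 (successors {w4, w7}): φ is false.
For instance, at w6:
  At w6: <>s is false, [](r -> s) is false, so <>s | [](r -> s) is false.
    At w6: <>s requires s at some successor in {w1}.
      At w1: s is false.
    So <>s is false at w6.
    At w6: [](r -> s) requires r -> s at every successor {w1}.
      r -> s fails at w1, so [](r -> s) is false at w6.
Satisfying worlds: {w1, w5, w7}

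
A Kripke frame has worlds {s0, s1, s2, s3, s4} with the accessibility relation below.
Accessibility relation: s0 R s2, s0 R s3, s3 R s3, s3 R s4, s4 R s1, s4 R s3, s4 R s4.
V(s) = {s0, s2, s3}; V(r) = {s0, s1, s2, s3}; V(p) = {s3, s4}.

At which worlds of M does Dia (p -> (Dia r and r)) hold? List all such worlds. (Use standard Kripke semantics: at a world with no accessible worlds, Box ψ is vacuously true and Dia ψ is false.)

s0, s3, s4

Recall that Dia ψ holds at a world iff ψ holds at some accessible world.
Let φ = Dia (p -> (Dia r and r)). Evaluate φ at each world:
  s0 (successors {s2, s3}): φ is true.
  s1 (successors ∅): φ is false.
  s2 (successors ∅): φ is false.
  s3 (successors {s3, s4}): φ is true.
  s4 (successors {s1, s3, s4}): φ is true.
For instance, at s4:
  At s4: Dia (p -> (Dia r and r)) requires p -> (Dia r and r) at some successor in {s1, s3, s4}.
    p -> (Dia r and r) holds at s1, so Dia (p -> (Dia r and r)) is true at s4.
      At s1: p is false, Dia r and r is false, so p -> (Dia r and r) is true.
Satisfying worlds: {s0, s3, s4}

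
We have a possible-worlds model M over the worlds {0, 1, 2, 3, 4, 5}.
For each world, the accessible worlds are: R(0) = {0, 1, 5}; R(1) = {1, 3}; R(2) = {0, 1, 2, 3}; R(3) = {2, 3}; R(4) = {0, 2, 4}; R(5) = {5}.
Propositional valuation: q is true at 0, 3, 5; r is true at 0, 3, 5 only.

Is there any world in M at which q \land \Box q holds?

Yes

Let φ = q \land \Box q. Evaluate φ at each world:
  0 (successors {0, 1, 5}): φ is false.
  1 (successors {1, 3}): φ is false.
  2 (successors {0, 1, 2, 3}): φ is false.
  3 (successors {2, 3}): φ is false.
  4 (successors {0, 2, 4}): φ is false.
  5 (successors {5}): φ is true.
Detail at 5 (witness):
  At 5: q is true, \Box q is true, so q \land \Box q is true.
    At 5: \Box q requires q at every successor {5}.
      At 5: q is true.
    So \Box q is true at 5.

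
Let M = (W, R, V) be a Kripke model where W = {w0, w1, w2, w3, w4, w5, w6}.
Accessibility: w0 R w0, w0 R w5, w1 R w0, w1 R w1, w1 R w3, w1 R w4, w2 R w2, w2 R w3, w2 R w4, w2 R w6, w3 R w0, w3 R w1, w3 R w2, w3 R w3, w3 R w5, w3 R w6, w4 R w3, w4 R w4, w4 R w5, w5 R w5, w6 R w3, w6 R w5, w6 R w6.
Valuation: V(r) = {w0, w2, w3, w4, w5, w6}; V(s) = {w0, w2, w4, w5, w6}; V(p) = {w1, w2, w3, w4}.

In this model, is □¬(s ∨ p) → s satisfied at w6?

At w6: □¬(s ∨ p) is false, s is true, so □¬(s ∨ p) → s is true.
  At w6: □¬(s ∨ p) requires ¬(s ∨ p) at every successor {w3, w5, w6}.
    ¬(s ∨ p) fails at w3, so □¬(s ∨ p) is false at w6.

Yes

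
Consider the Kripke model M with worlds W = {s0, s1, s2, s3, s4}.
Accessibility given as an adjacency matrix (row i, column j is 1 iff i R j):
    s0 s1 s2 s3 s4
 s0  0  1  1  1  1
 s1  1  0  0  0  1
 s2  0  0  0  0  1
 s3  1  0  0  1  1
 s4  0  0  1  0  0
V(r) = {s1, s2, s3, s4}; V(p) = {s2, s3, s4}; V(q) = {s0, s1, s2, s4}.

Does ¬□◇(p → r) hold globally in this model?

Recall that □ψ holds at a world iff ψ holds at every accessible world, and ◇ψ holds iff ψ holds at some accessible world.
Let φ = ¬□◇(p → r). Evaluate φ at each world:
  s0 (successors {s1, s2, s3, s4}): φ is false.
  s1 (successors {s0, s4}): φ is false.
  s2 (successors {s4}): φ is false.
  s3 (successors {s0, s3, s4}): φ is false.
  s4 (successors {s2}): φ is false.
Detail at s0 (counterexample):
  At s0: □◇(p → r) is true, so ¬□◇(p → r) is false.
    At s0: □◇(p → r) requires ◇(p → r) at every successor {s1, s2, s3, s4}.
      At s1: ◇(p → r) is true.
      At s2: ◇(p → r) is true.
      At s3: ◇(p → r) is true.
      At s4: ◇(p → r) is true.
    So □◇(p → r) is true at s0.

No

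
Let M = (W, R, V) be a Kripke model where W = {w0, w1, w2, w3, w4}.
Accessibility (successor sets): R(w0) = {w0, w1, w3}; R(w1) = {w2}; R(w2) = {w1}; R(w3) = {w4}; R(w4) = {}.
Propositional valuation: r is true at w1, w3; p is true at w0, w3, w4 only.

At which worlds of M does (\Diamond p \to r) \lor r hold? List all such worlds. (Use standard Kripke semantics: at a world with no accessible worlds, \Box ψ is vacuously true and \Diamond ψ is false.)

w1, w2, w3, w4

Let φ = (\Diamond p \to r) \lor r. Evaluate φ at each world:
  w0 (successors {w0, w1, w3}): φ is false.
  w1 (successors {w2}): φ is true.
  w2 (successors {w1}): φ is true.
  w3 (successors {w4}): φ is true.
  w4 (successors ∅): φ is true.
For instance, at w0:
  At w0: \Diamond p \to r is false, r is false, so (\Diamond p \to r) \lor r is false.
    At w0: \Diamond p is true, r is false, so \Diamond p \to r is false.
      At w0: \Diamond p requires p at some successor in {w0, w1, w3}.
        p holds at w0, so \Diamond p is true at w0.
Satisfying worlds: {w1, w2, w3, w4}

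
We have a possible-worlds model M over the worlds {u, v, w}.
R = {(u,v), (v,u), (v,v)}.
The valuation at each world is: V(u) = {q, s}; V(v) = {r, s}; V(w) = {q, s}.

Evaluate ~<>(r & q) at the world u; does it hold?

Yes

Recall that <>ψ holds at a world iff ψ holds at some accessible world.
At u: <>(r & q) is false, so ~<>(r & q) is true.
  At u: <>(r & q) requires r & q at some successor in {v}.
    At v: r & q is false.
  So <>(r & q) is false at u.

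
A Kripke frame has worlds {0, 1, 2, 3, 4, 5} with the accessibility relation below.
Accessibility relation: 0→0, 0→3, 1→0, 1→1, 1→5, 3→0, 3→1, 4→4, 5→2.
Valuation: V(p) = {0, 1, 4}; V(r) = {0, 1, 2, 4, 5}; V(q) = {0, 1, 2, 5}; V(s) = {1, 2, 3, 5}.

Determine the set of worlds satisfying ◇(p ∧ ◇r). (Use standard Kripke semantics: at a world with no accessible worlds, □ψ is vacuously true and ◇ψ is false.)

0, 1, 3, 4

Recall that ◇ψ holds at a world iff ψ holds at some accessible world.
Let φ = ◇(p ∧ ◇r). Evaluate φ at each world:
  0 (successors {0, 3}): φ is true.
  1 (successors {0, 1, 5}): φ is true.
  2 (successors ∅): φ is false.
  3 (successors {0, 1}): φ is true.
  4 (successors {4}): φ is true.
  5 (successors {2}): φ is false.
For instance, at 1:
  At 1: ◇(p ∧ ◇r) requires p ∧ ◇r at some successor in {0, 1, 5}.
    p ∧ ◇r holds at 0, so ◇(p ∧ ◇r) is true at 1.
      At 0: p is true, ◇r is true, so p ∧ ◇r is true.
Satisfying worlds: {0, 1, 3, 4}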